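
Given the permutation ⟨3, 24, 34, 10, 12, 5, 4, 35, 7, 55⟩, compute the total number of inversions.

Out-of-order pairs: 18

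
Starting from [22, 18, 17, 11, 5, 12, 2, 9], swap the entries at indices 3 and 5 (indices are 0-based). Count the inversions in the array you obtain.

Positions 3 and 5 hold 11 and 12; after swapping, the array is [22, 18, 17, 12, 5, 11, 2, 9].
For each element, count later entries that are smaller:
22 → 18, 17, 12, 5, 11, 2, 9 → 7
18 → 17, 12, 5, 11, 2, 9 → 6
17 → 12, 5, 11, 2, 9 → 5
12 → 5, 11, 2, 9 → 4
5 → 2 → 1
11 → 2, 9 → 2
2 → none → 0
9 → none → 0
Sum: 7 + 6 + 5 + 4 + 1 + 2 + 0 + 0 = 25

25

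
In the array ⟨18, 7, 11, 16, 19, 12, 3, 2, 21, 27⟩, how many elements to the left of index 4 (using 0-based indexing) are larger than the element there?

The element at index 4 is 19.
Elements before it: 18, 7, 11, 16
None of them are larger than 19.

0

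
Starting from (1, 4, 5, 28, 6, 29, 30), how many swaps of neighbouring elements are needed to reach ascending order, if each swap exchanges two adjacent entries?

Each adjacent swap fixes exactly one inversion, so the minimum swap count equals the number of inversions.
Count inversions — for each element, later elements that are smaller:
1: none → 0
4: none → 0
5: none → 0
28: 6 → 1
6: none → 0
29: none → 0
30: none → 0
Total inversions: 0 + 0 + 0 + 1 + 0 + 0 + 0 = 1

1 adjacent swap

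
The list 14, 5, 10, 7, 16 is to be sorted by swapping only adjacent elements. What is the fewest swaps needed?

There are 4 swaps.

Minimum adjacent swaps = number of inversions (each swap of adjacent out-of-order elements removes one inversion and no swap can remove more).
Count inversions — for each element, later elements that are smaller:
14: 5, 10, 7 → 3
5: none → 0
10: 7 → 1
7: none → 0
16: none → 0
Total inversions: 3 + 0 + 1 + 0 + 0 = 4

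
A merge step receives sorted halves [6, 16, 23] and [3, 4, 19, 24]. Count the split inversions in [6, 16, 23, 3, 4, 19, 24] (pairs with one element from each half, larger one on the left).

For each element r of the right run, count left-run elements greater than r:
r = 3: 6, 16, 23 → 3
r = 4: 6, 16, 23 → 3
r = 19: 23 → 1
r = 24: none → 0
Cross-inversions: 3 + 3 + 1 + 0 = 7

7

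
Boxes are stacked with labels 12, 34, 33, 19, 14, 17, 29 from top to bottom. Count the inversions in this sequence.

11 inversions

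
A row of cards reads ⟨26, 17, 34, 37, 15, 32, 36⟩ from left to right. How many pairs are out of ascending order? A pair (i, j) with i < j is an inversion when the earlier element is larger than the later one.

8

Count, for each position, how many later elements it exceeds:
26 → 17, 15 → 2
17 → 15 → 1
34 → 15, 32 → 2
37 → 15, 32, 36 → 3
15 → none → 0
32 → none → 0
36 → none → 0
Sum: 2 + 1 + 2 + 3 + 0 + 0 + 0 = 8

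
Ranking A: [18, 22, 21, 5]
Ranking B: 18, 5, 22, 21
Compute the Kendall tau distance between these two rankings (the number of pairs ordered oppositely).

2

Assign each item its position (1..4) in the first ordering, then rewrite the second ordering as that position sequence:
positions: 18→1, 22→2, 21→3, 5→4
second ordering as positions: [1, 4, 2, 3]
Discordant pairs = inversions in this position sequence.
1: 0
4: 2, 3 → 2
2: 0
3: 0
Total: 0 + 2 + 0 + 0 = 2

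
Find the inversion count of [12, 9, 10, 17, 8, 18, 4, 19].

12

Count, for each position, how many later elements it exceeds:
12 → 9, 10, 8, 4 → 4
9 → 8, 4 → 2
10 → 8, 4 → 2
17 → 8, 4 → 2
8 → 4 → 1
18 → 4 → 1
4 → none → 0
19 → none → 0
Sum: 4 + 2 + 2 + 2 + 1 + 1 + 0 + 0 = 12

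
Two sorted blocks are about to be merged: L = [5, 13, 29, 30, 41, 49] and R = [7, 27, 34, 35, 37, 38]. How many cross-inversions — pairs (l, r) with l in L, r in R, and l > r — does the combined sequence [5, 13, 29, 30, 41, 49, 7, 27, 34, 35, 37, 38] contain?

17

For each element r of the right run, count left-run elements greater than r:
r = 7: 13, 29, 30, 41, 49 → 5
r = 27: 29, 30, 41, 49 → 4
r = 34: 41, 49 → 2
r = 35: 41, 49 → 2
r = 37: 41, 49 → 2
r = 38: 41, 49 → 2
Cross-inversions: 5 + 4 + 2 + 2 + 2 + 2 = 17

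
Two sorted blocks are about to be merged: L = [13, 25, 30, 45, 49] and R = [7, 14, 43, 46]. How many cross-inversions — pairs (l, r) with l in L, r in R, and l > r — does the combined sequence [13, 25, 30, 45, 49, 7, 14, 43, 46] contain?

Take each right-half value and tally the left-half values above it:
r = 7: 13, 25, 30, 45, 49 → 5
r = 14: 25, 30, 45, 49 → 4
r = 43: 45, 49 → 2
r = 46: 49 → 1
Cross-inversions: 5 + 4 + 2 + 1 = 12

Split inversions: 12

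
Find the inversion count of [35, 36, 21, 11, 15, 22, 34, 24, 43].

Out-of-order pairs: 15

Sweep left to right; for each value list the smaller values that follow it:
35: 6
36: 6
21: 2
11: 0
15: 0
22: 0
34: 1
24: 0
43: 0
Sum: 6 + 6 + 2 + 0 + 0 + 0 + 1 + 0 + 0 = 15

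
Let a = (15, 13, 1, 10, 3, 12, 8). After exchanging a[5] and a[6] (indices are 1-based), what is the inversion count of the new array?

There are 15 inversions.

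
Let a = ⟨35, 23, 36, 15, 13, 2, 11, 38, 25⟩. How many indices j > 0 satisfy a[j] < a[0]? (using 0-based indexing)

6

The element at index 0 is 35.
Elements after it: 23, 36, 15, 13, 2, 11, 38, 25
Those smaller than 35: 23, 15, 13, 2, 11, 25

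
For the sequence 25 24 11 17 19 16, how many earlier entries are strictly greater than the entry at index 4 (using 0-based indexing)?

2

The element at index 4 is 19.
Elements before it: 25, 24, 11, 17
Those larger than 19: 25, 24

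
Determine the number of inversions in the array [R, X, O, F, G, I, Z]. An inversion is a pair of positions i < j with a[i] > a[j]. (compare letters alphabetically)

Out-of-order pairs: 11

Listing every pair i<j with a[i]>a[j] (using 0-based positions):
(0,2): R > O
(0,3): R > F
(0,4): R > G
(0,5): R > I
(1,2): X > O
(1,3): X > F
(1,4): X > G
(1,5): X > I
(2,3): O > F
(2,4): O > G
(2,5): O > I
That's 11 pairs.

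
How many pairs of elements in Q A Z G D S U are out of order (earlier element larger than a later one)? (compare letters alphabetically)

There are 8 out-of-order pairs.

Inversion pairs (indices are 1-based):
(1,2): Q > A
(1,4): Q > G
(1,5): Q > D
(3,4): Z > G
(3,5): Z > D
(3,6): Z > S
(3,7): Z > U
(4,5): G > D
That's 8 pairs.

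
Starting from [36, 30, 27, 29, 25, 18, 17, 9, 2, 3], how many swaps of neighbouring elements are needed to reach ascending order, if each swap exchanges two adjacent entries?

There are 43 swaps.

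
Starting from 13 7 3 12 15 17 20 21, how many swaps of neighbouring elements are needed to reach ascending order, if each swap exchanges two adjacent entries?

There are 4 adjacent swaps.

The minimum number of adjacent swaps to sort an array equals its inversion count, since every such swap removes exactly one inversion.
Count inversions — for each element, later elements that are smaller:
13: 7, 3, 12 → 3
7: 3 → 1
3: none → 0
12: none → 0
15: none → 0
17: none → 0
20: none → 0
21: none → 0
Total inversions: 3 + 1 + 0 + 0 + 0 + 0 + 0 + 0 = 4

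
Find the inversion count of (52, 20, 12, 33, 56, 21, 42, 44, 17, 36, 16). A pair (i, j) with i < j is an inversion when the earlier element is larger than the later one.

Count, for each position, how many later elements it exceeds:
52 → 20, 12, 33, 21, 42, 44, 17, 36, 16 → 9
20 → 12, 17, 16 → 3
12 → none → 0
33 → 21, 17, 16 → 3
56 → 21, 42, 44, 17, 36, 16 → 6
21 → 17, 16 → 2
42 → 17, 36, 16 → 3
44 → 17, 36, 16 → 3
17 → 16 → 1
36 → 16 → 1
16 → none → 0
Sum: 9 + 3 + 0 + 3 + 6 + 2 + 3 + 3 + 1 + 1 + 0 = 31

There are 31 out-of-order pairs.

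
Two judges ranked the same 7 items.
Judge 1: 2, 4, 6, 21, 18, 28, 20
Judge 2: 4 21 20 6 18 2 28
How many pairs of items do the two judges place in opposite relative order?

There are 9 discordant pairs.

Assign each item its position (1..7) in the first ordering, then rewrite the second ordering as that position sequence:
positions: 2→1, 4→2, 6→3, 21→4, 18→5, 28→6, 20→7
second ordering as positions: [2, 4, 7, 3, 5, 1, 6]
Discordant pairs = inversions in this position sequence.
2: 1 → 1
4: 3, 1 → 2
7: 3, 5, 1, 6 → 4
3: 1 → 1
5: 1 → 1
1: 0
6: 0
Total: 1 + 2 + 4 + 1 + 1 + 0 + 0 = 9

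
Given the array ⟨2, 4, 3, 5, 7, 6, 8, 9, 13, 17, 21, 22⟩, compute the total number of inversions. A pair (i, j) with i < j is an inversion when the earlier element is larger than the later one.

Element-by-element contributions:
2 → none → 0
4 → 3 → 1
3 → none → 0
5 → none → 0
7 → 6 → 1
6 → none → 0
8 → none → 0
9 → none → 0
13 → none → 0
17 → none → 0
21 → none → 0
22 → none → 0
Sum: 0 + 1 + 0 + 0 + 1 + 0 + 0 + 0 + 0 + 0 + 0 + 0 = 2

2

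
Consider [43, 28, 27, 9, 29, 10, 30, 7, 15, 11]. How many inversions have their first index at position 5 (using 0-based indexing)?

The element at index 5 is 10.
Elements after it: 30, 7, 15, 11
Those smaller than 10: 7

1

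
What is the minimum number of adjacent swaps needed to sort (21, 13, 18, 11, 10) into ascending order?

Adjacent swaps: 9

The minimum number of adjacent swaps to sort an array equals its inversion count, since every such swap removes exactly one inversion.
Count inversions — for each element, later elements that are smaller:
21: 13, 18, 11, 10 → 4
13: 11, 10 → 2
18: 11, 10 → 2
11: 10 → 1
10: none → 0
Total inversions: 4 + 2 + 2 + 1 + 0 = 9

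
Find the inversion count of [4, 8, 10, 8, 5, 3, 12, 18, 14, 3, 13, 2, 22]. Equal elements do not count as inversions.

There are 31 inversions.

For each element, count later entries that are smaller:
4: 3
8: 4
10: 5
8: 4
5: 3
3: 1
12: 2
18: 4
14: 3
3: 1
13: 1
2: 0
22: 0
Sum: 3 + 4 + 5 + 4 + 3 + 1 + 2 + 4 + 3 + 1 + 1 + 0 + 0 = 31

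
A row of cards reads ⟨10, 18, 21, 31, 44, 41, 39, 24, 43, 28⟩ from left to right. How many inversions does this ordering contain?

13

Count, for each position, how many later elements it exceeds:
10: 0
18: 0
21: 0
31: 2
44: 5
41: 3
39: 2
24: 0
43: 1
28: 0
Sum: 0 + 0 + 0 + 2 + 5 + 3 + 2 + 0 + 1 + 0 = 13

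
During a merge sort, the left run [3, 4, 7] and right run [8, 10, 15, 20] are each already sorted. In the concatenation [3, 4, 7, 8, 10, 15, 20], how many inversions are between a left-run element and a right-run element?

0

Count, for every r in R, how many entries of L exceed r:
r = 8: none → 0
r = 10: none → 0
r = 15: none → 0
r = 20: none → 0
Cross-inversions: 0 + 0 + 0 + 0 = 0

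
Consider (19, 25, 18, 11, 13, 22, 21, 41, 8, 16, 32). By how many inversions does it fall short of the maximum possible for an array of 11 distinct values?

Maximum inversions for 11 distinct elements is C(11, 2) = 11·10/2 = 55.
Current inversions — for each element, count later smaller elements:
19: 5
25: 7
18: 4
11: 1
13: 1
22: 3
21: 2
41: 3
8: 0
16: 0
32: 0
Current total: 5 + 7 + 4 + 1 + 1 + 3 + 2 + 3 + 0 + 0 + 0 = 26
Shortfall: 55 − 26 = 29

29 inversions short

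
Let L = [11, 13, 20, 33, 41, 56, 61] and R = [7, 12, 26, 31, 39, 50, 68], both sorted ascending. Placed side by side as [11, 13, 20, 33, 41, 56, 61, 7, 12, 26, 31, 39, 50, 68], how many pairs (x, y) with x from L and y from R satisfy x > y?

Count, for every r in R, how many entries of L exceed r:
r = 7: 11, 13, 20, 33, 41, 56, 61 → 7
r = 12: 13, 20, 33, 41, 56, 61 → 6
r = 26: 33, 41, 56, 61 → 4
r = 31: 33, 41, 56, 61 → 4
r = 39: 41, 56, 61 → 3
r = 50: 56, 61 → 2
r = 68: none → 0
Cross-inversions: 7 + 6 + 4 + 4 + 3 + 2 + 0 = 26

26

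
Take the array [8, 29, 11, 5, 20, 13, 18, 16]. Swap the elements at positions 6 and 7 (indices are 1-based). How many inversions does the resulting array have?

13

Positions 6 and 7 hold 13 and 18; after swapping, the array is [8, 29, 11, 5, 20, 18, 13, 16].
Count, for each position, how many later elements it exceeds:
8: 1
29: 6
11: 1
5: 0
20: 3
18: 2
13: 0
16: 0
Sum: 1 + 6 + 1 + 0 + 3 + 2 + 0 + 0 = 13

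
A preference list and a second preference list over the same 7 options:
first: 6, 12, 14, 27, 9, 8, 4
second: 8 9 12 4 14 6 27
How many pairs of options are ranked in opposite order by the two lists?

Assign each item its position (1..7) in the first ordering, then rewrite the second ordering as that position sequence:
positions: 6→1, 12→2, 14→3, 27→4, 9→5, 8→6, 4→7
second ordering as positions: [6, 5, 2, 7, 3, 1, 4]
Discordant pairs = inversions in this position sequence.
6: 5, 2, 3, 1, 4 → 5
5: 2, 3, 1, 4 → 4
2: 1 → 1
7: 3, 1, 4 → 3
3: 1 → 1
1: 0
4: 0
Total: 5 + 4 + 1 + 3 + 1 + 0 + 0 = 14

There are 14 pairs.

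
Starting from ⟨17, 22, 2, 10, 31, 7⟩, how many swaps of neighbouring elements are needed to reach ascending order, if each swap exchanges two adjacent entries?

8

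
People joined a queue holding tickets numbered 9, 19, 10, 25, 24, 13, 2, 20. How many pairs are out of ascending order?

Count, for each position, how many later elements it exceeds:
9: 1
19: 3
10: 1
25: 4
24: 3
13: 1
2: 0
20: 0
Sum: 1 + 3 + 1 + 4 + 3 + 1 + 0 + 0 = 13

13 out-of-order pairs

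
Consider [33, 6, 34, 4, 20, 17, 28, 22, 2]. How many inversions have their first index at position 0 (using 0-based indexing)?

7

The element at index 0 is 33.
Elements after it: 6, 34, 4, 20, 17, 28, 22, 2
Those smaller than 33: 6, 4, 20, 17, 28, 22, 2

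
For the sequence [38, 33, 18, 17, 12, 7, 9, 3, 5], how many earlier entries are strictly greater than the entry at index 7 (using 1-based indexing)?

The element at index 7 is 9.
Elements before it: 38, 33, 18, 17, 12, 7
Those larger than 9: 38, 33, 18, 17, 12

5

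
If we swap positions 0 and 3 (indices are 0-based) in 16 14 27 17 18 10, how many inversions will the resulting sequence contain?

There are 9 inversions.

Positions 0 and 3 hold 16 and 17; after swapping, the array is [17, 14, 27, 16, 18, 10].
Count, for each position, how many later elements it exceeds:
17 → 14, 16, 10 → 3
14 → 10 → 1
27 → 16, 18, 10 → 3
16 → 10 → 1
18 → 10 → 1
10 → none → 0
Sum: 3 + 1 + 3 + 1 + 1 + 0 = 9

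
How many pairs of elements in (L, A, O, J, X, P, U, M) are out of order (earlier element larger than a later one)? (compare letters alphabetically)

For each element, count later entries that are smaller:
L → A, J → 2
A → none → 0
O → J, M → 2
J → none → 0
X → P, U, M → 3
P → M → 1
U → M → 1
M → none → 0
Sum: 2 + 0 + 2 + 0 + 3 + 1 + 1 + 0 = 9

9 out-of-order pairs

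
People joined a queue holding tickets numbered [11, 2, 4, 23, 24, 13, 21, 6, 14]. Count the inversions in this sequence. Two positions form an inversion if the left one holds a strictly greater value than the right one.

Sweep left to right; for each value list the smaller values that follow it:
11 → 2, 4, 6 → 3
2 → none → 0
4 → none → 0
23 → 13, 21, 6, 14 → 4
24 → 13, 21, 6, 14 → 4
13 → 6 → 1
21 → 6, 14 → 2
6 → none → 0
14 → none → 0
Sum: 3 + 0 + 0 + 4 + 4 + 1 + 2 + 0 + 0 = 14

14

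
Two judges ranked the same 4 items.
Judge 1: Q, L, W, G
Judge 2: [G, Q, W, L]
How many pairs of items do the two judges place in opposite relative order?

Assign each item its position (1..4) in the first ordering, then rewrite the second ordering as that position sequence:
positions: Q→1, L→2, W→3, G→4
second ordering as positions: [4, 1, 3, 2]
Discordant pairs = inversions in this position sequence.
4: 1, 3, 2 → 3
1: 0
3: 2 → 1
2: 0
Total: 3 + 0 + 1 + 0 = 4

4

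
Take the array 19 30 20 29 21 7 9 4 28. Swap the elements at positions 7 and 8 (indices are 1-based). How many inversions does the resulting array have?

22 inversions

Positions 7 and 8 hold 9 and 4; after swapping, the array is [19, 30, 20, 29, 21, 7, 4, 9, 28].
For each element, count later entries that are smaller:
19: 3
30: 7
20: 3
29: 5
21: 3
7: 1
4: 0
9: 0
28: 0
Sum: 3 + 7 + 3 + 5 + 3 + 1 + 0 + 0 + 0 = 22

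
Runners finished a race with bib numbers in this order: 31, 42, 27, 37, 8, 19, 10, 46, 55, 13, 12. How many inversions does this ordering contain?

31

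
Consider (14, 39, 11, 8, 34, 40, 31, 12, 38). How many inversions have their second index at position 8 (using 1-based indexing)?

The element at index 8 is 12.
Elements before it: 14, 39, 11, 8, 34, 40, 31
Those larger than 12: 14, 39, 34, 40, 31

5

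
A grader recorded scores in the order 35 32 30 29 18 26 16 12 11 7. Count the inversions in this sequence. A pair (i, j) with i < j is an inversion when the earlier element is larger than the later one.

For each element, count later entries that are smaller:
35: 9
32: 8
30: 7
29: 6
18: 4
26: 4
16: 3
12: 2
11: 1
7: 0
Sum: 9 + 8 + 7 + 6 + 4 + 4 + 3 + 2 + 1 + 0 = 44

44 inversions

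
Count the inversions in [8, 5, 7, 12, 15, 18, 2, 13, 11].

Count, for each position, how many later elements it exceeds:
8: 3
5: 1
7: 1
12: 2
15: 3
18: 3
2: 0
13: 1
11: 0
Sum: 3 + 1 + 1 + 2 + 3 + 3 + 0 + 1 + 0 = 14

14 out-of-order pairs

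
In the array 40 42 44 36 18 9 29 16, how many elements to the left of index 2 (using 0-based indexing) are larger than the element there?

0 such elements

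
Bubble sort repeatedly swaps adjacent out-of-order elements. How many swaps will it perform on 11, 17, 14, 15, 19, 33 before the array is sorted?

2 adjacent swaps

The minimum number of adjacent swaps to sort an array equals its inversion count, since every such swap removes exactly one inversion.
Count inversions — for each element, later elements that are smaller:
11: none → 0
17: 14, 15 → 2
14: none → 0
15: none → 0
19: none → 0
33: none → 0
Total inversions: 0 + 2 + 0 + 0 + 0 + 0 = 2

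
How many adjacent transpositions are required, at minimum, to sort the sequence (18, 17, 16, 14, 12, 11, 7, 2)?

28 adjacent swaps

Minimum adjacent swaps = number of inversions (each swap of adjacent out-of-order elements removes one inversion and no swap can remove more).
Count inversions — for each element, later elements that are smaller:
18: 17, 16, 14, 12, 11, 7, 2 → 7
17: 16, 14, 12, 11, 7, 2 → 6
16: 14, 12, 11, 7, 2 → 5
14: 12, 11, 7, 2 → 4
12: 11, 7, 2 → 3
11: 7, 2 → 2
7: 2 → 1
2: none → 0
Total inversions: 7 + 6 + 5 + 4 + 3 + 2 + 1 + 0 = 28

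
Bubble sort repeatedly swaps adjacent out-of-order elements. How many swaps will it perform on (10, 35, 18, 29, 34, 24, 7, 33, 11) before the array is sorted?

Minimum adjacent swaps = number of inversions (each swap of adjacent out-of-order elements removes one inversion and no swap can remove more).
Count inversions — for each element, later elements that are smaller:
10: 7 → 1
35: 18, 29, 34, 24, 7, 33, 11 → 7
18: 7, 11 → 2
29: 24, 7, 11 → 3
34: 24, 7, 33, 11 → 4
24: 7, 11 → 2
7: none → 0
33: 11 → 1
11: none → 0
Total inversions: 1 + 7 + 2 + 3 + 4 + 2 + 0 + 1 + 0 = 20

20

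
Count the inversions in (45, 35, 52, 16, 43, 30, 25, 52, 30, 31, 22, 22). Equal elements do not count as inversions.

43 out-of-order pairs

Count, for each position, how many later elements it exceeds:
45 → 35, 16, 43, 30, 25, 30, 31, 22, 22 → 9
35 → 16, 30, 25, 30, 31, 22, 22 → 7
52 → 16, 43, 30, 25, 30, 31, 22, 22 → 8
16 → none → 0
43 → 30, 25, 30, 31, 22, 22 → 6
30 → 25, 22, 22 → 3
25 → 22, 22 → 2
52 → 30, 31, 22, 22 → 4
30 → 22, 22 → 2
31 → 22, 22 → 2
22 → none → 0
22 → none → 0
Sum: 9 + 7 + 8 + 0 + 6 + 3 + 2 + 4 + 2 + 2 + 0 + 0 = 43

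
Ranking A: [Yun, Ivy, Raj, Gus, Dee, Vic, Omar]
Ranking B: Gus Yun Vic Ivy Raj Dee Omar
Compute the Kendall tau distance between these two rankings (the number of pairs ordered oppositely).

6

Assign each item its position (1..7) in the first ordering, then rewrite the second ordering as that position sequence:
positions: Yun→1, Ivy→2, Raj→3, Gus→4, Dee→5, Vic→6, Omar→7
second ordering as positions: [4, 1, 6, 2, 3, 5, 7]
Discordant pairs = inversions in this position sequence.
4: 1, 2, 3 → 3
1: 0
6: 2, 3, 5 → 3
2: 0
3: 0
5: 0
7: 0
Total: 3 + 0 + 3 + 0 + 0 + 0 + 0 = 6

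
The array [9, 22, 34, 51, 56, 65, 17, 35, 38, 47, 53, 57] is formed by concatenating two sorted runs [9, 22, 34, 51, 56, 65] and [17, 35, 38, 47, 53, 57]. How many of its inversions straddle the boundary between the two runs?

For each element r of the right run, count left-run elements greater than r:
r = 17: 22, 34, 51, 56, 65 → 5
r = 35: 51, 56, 65 → 3
r = 38: 51, 56, 65 → 3
r = 47: 51, 56, 65 → 3
r = 53: 56, 65 → 2
r = 57: 65 → 1
Cross-inversions: 5 + 3 + 3 + 3 + 2 + 1 = 17

There are 17 split inversions.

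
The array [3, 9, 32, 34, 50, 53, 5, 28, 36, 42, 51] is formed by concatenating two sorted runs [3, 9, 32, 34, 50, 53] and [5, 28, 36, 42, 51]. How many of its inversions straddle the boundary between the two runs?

14

Take each right-half value and tally the left-half values above it:
r = 5: 9, 32, 34, 50, 53 → 5
r = 28: 32, 34, 50, 53 → 4
r = 36: 50, 53 → 2
r = 42: 50, 53 → 2
r = 51: 53 → 1
Cross-inversions: 5 + 4 + 2 + 2 + 1 = 14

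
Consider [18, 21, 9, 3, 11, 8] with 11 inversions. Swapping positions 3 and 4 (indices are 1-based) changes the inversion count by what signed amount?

-1

Positions 3 and 4 hold 9 and 3; after swapping, the array is [18, 21, 3, 9, 11, 8].
Count, for each position, how many later elements it exceeds:
18 → 3, 9, 11, 8 → 4
21 → 3, 9, 11, 8 → 4
3 → none → 0
9 → 8 → 1
11 → 8 → 1
8 → none → 0
Sum: 4 + 4 + 0 + 1 + 1 + 0 = 10
Change: 10 − 11 = -1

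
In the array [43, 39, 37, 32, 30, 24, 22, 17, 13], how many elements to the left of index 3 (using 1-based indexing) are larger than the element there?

The element at index 3 is 37.
Elements before it: 43, 39
Those larger than 37: 43, 39

2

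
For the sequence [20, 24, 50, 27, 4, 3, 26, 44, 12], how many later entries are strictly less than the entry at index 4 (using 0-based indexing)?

1 such element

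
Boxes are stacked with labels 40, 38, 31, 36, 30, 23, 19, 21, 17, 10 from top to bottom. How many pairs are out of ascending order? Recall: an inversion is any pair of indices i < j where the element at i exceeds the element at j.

43 out-of-order pairs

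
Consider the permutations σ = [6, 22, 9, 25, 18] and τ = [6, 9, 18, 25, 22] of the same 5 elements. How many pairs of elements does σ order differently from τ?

4 discordant pairs

Assign each item its position (1..5) in the first ordering, then rewrite the second ordering as that position sequence:
positions: 6→1, 22→2, 9→3, 25→4, 18→5
second ordering as positions: [1, 3, 5, 4, 2]
Discordant pairs = inversions in this position sequence.
1: 0
3: 2 → 1
5: 4, 2 → 2
4: 2 → 1
2: 0
Total: 0 + 1 + 2 + 1 + 0 = 4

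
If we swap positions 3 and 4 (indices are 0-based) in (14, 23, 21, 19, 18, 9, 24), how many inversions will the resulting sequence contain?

There are 10 inversions.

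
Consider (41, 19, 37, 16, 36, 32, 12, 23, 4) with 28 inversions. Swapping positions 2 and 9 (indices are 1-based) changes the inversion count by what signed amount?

Positions 2 and 9 hold 19 and 4; after swapping, the array is [41, 4, 37, 16, 36, 32, 12, 23, 19].
For each element, count later entries that are smaller:
41: 8
4: 0
37: 6
16: 1
36: 4
32: 3
12: 0
23: 1
19: 0
Sum: 8 + 0 + 6 + 1 + 4 + 3 + 0 + 1 + 0 = 23
Change: 23 − 28 = -5

-5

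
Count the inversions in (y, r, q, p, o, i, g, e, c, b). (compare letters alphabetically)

Element-by-element contributions:
y → r, q, p, o, i, g, e, c, b → 9
r → q, p, o, i, g, e, c, b → 8
q → p, o, i, g, e, c, b → 7
p → o, i, g, e, c, b → 6
o → i, g, e, c, b → 5
i → g, e, c, b → 4
g → e, c, b → 3
e → c, b → 2
c → b → 1
b → none → 0
Sum: 9 + 8 + 7 + 6 + 5 + 4 + 3 + 2 + 1 + 0 = 45

45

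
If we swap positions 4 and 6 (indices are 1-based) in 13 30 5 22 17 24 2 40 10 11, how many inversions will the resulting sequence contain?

25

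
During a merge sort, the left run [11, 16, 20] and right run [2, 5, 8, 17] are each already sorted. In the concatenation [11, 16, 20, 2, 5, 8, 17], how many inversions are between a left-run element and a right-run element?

Split inversions: 10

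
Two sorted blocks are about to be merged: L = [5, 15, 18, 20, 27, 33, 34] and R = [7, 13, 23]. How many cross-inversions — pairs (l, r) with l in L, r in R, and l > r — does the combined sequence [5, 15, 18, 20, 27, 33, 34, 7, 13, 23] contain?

15

For each element r of the right run, count left-run elements greater than r:
r = 7: 15, 18, 20, 27, 33, 34 → 6
r = 13: 15, 18, 20, 27, 33, 34 → 6
r = 23: 27, 33, 34 → 3
Cross-inversions: 6 + 6 + 3 = 15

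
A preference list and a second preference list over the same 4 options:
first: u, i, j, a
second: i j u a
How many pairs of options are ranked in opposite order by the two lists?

Assign each item its position (1..4) in the first ordering, then rewrite the second ordering as that position sequence:
positions: u→1, i→2, j→3, a→4
second ordering as positions: [2, 3, 1, 4]
Discordant pairs = inversions in this position sequence.
2: 1 → 1
3: 1 → 1
1: 0
4: 0
Total: 1 + 1 + 0 + 0 = 2

Pairs: 2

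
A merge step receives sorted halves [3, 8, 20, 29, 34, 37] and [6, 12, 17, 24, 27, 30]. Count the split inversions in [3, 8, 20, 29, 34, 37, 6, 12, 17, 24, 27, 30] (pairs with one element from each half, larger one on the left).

21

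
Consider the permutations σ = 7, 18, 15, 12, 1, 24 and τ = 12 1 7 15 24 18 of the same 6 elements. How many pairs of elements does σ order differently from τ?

Assign each item its position (1..6) in the first ordering, then rewrite the second ordering as that position sequence:
positions: 7→1, 18→2, 15→3, 12→4, 1→5, 24→6
second ordering as positions: [4, 5, 1, 3, 6, 2]
Discordant pairs = inversions in this position sequence.
4: 1, 3, 2 → 3
5: 1, 3, 2 → 3
1: 0
3: 2 → 1
6: 2 → 1
2: 0
Total: 3 + 3 + 0 + 1 + 1 + 0 = 8

There are 8 discordant pairs.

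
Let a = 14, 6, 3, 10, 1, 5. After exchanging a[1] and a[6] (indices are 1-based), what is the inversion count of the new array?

6 inversions

Positions 1 and 6 hold 14 and 5; after swapping, the array is [5, 6, 3, 10, 1, 14].
For each element, count later entries that are smaller:
5: 2
6: 2
3: 1
10: 1
1: 0
14: 0
Sum: 2 + 2 + 1 + 1 + 0 + 0 = 6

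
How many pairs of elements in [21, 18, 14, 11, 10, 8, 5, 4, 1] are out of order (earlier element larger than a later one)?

36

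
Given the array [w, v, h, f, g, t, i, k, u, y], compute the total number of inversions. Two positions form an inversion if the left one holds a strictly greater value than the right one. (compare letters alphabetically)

19 inversions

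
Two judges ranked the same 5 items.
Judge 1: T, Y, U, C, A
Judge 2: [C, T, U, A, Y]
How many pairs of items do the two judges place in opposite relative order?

Discordant pairs: 5

Assign each item its position (1..5) in the first ordering, then rewrite the second ordering as that position sequence:
positions: T→1, Y→2, U→3, C→4, A→5
second ordering as positions: [4, 1, 3, 5, 2]
Discordant pairs = inversions in this position sequence.
4: 1, 3, 2 → 3
1: 0
3: 2 → 1
5: 2 → 1
2: 0
Total: 3 + 0 + 1 + 1 + 0 = 5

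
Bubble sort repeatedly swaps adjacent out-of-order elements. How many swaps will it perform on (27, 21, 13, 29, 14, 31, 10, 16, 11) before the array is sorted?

The minimum number of adjacent swaps to sort an array equals its inversion count, since every such swap removes exactly one inversion.
Count inversions — for each element, later elements that are smaller:
27: 21, 13, 14, 10, 16, 11 → 6
21: 13, 14, 10, 16, 11 → 5
13: 10, 11 → 2
29: 14, 10, 16, 11 → 4
14: 10, 11 → 2
31: 10, 16, 11 → 3
10: none → 0
16: 11 → 1
11: none → 0
Total inversions: 6 + 5 + 2 + 4 + 2 + 3 + 0 + 1 + 0 = 23

There are 23 adjacent swaps.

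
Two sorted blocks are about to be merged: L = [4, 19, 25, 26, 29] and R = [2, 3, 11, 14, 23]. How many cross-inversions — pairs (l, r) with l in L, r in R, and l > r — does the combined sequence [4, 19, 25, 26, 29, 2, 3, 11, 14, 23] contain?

21

For each element r of the right run, count left-run elements greater than r:
r = 2: 4, 19, 25, 26, 29 → 5
r = 3: 4, 19, 25, 26, 29 → 5
r = 11: 19, 25, 26, 29 → 4
r = 14: 19, 25, 26, 29 → 4
r = 23: 25, 26, 29 → 3
Cross-inversions: 5 + 5 + 4 + 4 + 3 = 21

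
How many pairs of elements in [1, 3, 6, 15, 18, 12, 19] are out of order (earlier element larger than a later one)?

Inversion pairs (indices are 1-based):
(4,6): 15 > 12
(5,6): 18 > 12
That's 2 pairs.

Inversions: 2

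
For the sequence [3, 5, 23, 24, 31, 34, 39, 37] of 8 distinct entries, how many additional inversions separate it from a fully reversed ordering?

Maximum inversions for 8 distinct elements is C(8, 2) = 8·7/2 = 28.
Current inversions — for each element, count later smaller elements:
3: 0
5: 0
23: 0
24: 0
31: 0
34: 0
39: 1
37: 0
Current total: 0 + 0 + 0 + 0 + 0 + 0 + 1 + 0 = 1
Shortfall: 28 − 1 = 27

27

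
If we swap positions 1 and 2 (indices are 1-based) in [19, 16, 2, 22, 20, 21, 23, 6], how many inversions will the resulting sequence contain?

Positions 1 and 2 hold 19 and 16; after swapping, the array is [16, 19, 2, 22, 20, 21, 23, 6].
Element-by-element contributions:
16: 2
19: 2
2: 0
22: 3
20: 1
21: 1
23: 1
6: 0
Sum: 2 + 2 + 0 + 3 + 1 + 1 + 1 + 0 = 10

10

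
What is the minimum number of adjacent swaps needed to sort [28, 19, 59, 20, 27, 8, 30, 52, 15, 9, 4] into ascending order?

Minimum adjacent swaps = number of inversions (each swap of adjacent out-of-order elements removes one inversion and no swap can remove more).
Count inversions — for each element, later elements that are smaller:
28: 19, 20, 27, 8, 15, 9, 4 → 7
19: 8, 15, 9, 4 → 4
59: 20, 27, 8, 30, 52, 15, 9, 4 → 8
20: 8, 15, 9, 4 → 4
27: 8, 15, 9, 4 → 4
8: 4 → 1
30: 15, 9, 4 → 3
52: 15, 9, 4 → 3
15: 9, 4 → 2
9: 4 → 1
4: none → 0
Total inversions: 7 + 4 + 8 + 4 + 4 + 1 + 3 + 3 + 2 + 1 + 0 = 37

37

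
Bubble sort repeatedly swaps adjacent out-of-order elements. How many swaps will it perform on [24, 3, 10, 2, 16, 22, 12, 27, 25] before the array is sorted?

Each adjacent swap fixes exactly one inversion, so the minimum swap count equals the number of inversions.
Count inversions — for each element, later elements that are smaller:
24: 3, 10, 2, 16, 22, 12 → 6
3: 2 → 1
10: 2 → 1
2: none → 0
16: 12 → 1
22: 12 → 1
12: none → 0
27: 25 → 1
25: none → 0
Total inversions: 6 + 1 + 1 + 0 + 1 + 1 + 0 + 1 + 0 = 11

11 adjacent swaps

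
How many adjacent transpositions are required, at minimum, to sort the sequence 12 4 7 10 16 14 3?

10

The minimum number of adjacent swaps to sort an array equals its inversion count, since every such swap removes exactly one inversion.
Count inversions — for each element, later elements that are smaller:
12: 4, 7, 10, 3 → 4
4: 3 → 1
7: 3 → 1
10: 3 → 1
16: 14, 3 → 2
14: 3 → 1
3: none → 0
Total inversions: 4 + 1 + 1 + 1 + 2 + 1 + 0 = 10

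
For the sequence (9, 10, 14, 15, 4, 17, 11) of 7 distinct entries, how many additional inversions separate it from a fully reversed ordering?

14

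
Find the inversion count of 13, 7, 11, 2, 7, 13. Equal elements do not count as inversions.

Count, for each position, how many later elements it exceeds:
13: 4
7: 1
11: 2
2: 0
7: 0
13: 0
Sum: 4 + 1 + 2 + 0 + 0 + 0 = 7

There are 7 out-of-order pairs.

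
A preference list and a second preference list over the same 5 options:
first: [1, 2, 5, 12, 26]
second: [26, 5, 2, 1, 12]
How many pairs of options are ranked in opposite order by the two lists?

Assign each item its position (1..5) in the first ordering, then rewrite the second ordering as that position sequence:
positions: 1→1, 2→2, 5→3, 12→4, 26→5
second ordering as positions: [5, 3, 2, 1, 4]
Discordant pairs = inversions in this position sequence.
5: 3, 2, 1, 4 → 4
3: 2, 1 → 2
2: 1 → 1
1: 0
4: 0
Total: 4 + 2 + 1 + 0 + 0 = 7

There are 7 pairs.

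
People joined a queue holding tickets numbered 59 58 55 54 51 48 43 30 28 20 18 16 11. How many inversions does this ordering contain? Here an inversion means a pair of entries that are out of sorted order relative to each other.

Element-by-element contributions:
59 → 58, 55, 54, 51, 48, 43, 30, 28, 20, 18, 16, 11 → 12
58 → 55, 54, 51, 48, 43, 30, 28, 20, 18, 16, 11 → 11
55 → 54, 51, 48, 43, 30, 28, 20, 18, 16, 11 → 10
54 → 51, 48, 43, 30, 28, 20, 18, 16, 11 → 9
51 → 48, 43, 30, 28, 20, 18, 16, 11 → 8
48 → 43, 30, 28, 20, 18, 16, 11 → 7
43 → 30, 28, 20, 18, 16, 11 → 6
30 → 28, 20, 18, 16, 11 → 5
28 → 20, 18, 16, 11 → 4
20 → 18, 16, 11 → 3
18 → 16, 11 → 2
16 → 11 → 1
11 → none → 0
Sum: 12 + 11 + 10 + 9 + 8 + 7 + 6 + 5 + 4 + 3 + 2 + 1 + 0 = 78

78 inversions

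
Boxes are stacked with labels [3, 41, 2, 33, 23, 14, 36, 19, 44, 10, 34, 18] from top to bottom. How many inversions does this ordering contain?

For each element, count later entries that are smaller:
3 → 2 → 1
41 → 2, 33, 23, 14, 36, 19, 10, 34, 18 → 9
2 → none → 0
33 → 23, 14, 19, 10, 18 → 5
23 → 14, 19, 10, 18 → 4
14 → 10 → 1
36 → 19, 10, 34, 18 → 4
19 → 10, 18 → 2
44 → 10, 34, 18 → 3
10 → none → 0
34 → 18 → 1
18 → none → 0
Sum: 1 + 9 + 0 + 5 + 4 + 1 + 4 + 2 + 3 + 0 + 1 + 0 = 30

30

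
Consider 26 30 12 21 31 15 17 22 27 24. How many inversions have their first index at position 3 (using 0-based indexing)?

2

The element at index 3 is 21.
Elements after it: 31, 15, 17, 22, 27, 24
Those smaller than 21: 15, 17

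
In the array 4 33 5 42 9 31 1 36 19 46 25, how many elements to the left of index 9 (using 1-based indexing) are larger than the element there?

The element at index 9 is 19.
Elements before it: 4, 33, 5, 42, 9, 31, 1, 36
Those larger than 19: 33, 42, 31, 36

4 such elements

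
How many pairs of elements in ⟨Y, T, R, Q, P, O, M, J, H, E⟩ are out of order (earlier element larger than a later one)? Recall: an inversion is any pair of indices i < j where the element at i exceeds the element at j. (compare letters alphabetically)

45

For each element, count later entries that are smaller:
Y → T, R, Q, P, O, M, J, H, E → 9
T → R, Q, P, O, M, J, H, E → 8
R → Q, P, O, M, J, H, E → 7
Q → P, O, M, J, H, E → 6
P → O, M, J, H, E → 5
O → M, J, H, E → 4
M → J, H, E → 3
J → H, E → 2
H → E → 1
E → none → 0
Sum: 9 + 8 + 7 + 6 + 5 + 4 + 3 + 2 + 1 + 0 = 45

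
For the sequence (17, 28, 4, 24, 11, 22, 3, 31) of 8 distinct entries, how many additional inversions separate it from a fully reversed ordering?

14

Maximum inversions for 8 distinct elements is C(8, 2) = 8·7/2 = 28.
Current inversions — for each element, count later smaller elements:
17: 3
28: 5
4: 1
24: 3
11: 1
22: 1
3: 0
31: 0
Current total: 3 + 5 + 1 + 3 + 1 + 1 + 0 + 0 = 14
Shortfall: 28 − 14 = 14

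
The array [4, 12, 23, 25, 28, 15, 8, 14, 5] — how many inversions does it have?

Count, for each position, how many later elements it exceeds:
4 → none → 0
12 → 8, 5 → 2
23 → 15, 8, 14, 5 → 4
25 → 15, 8, 14, 5 → 4
28 → 15, 8, 14, 5 → 4
15 → 8, 14, 5 → 3
8 → 5 → 1
14 → 5 → 1
5 → none → 0
Sum: 0 + 2 + 4 + 4 + 4 + 3 + 1 + 1 + 0 = 19

There are 19 out-of-order pairs.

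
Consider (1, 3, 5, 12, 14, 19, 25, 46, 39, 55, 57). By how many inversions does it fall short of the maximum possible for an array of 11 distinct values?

54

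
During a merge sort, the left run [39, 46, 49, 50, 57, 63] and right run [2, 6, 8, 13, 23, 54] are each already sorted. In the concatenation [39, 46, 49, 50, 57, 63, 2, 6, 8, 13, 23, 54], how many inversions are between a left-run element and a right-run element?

Count, for every r in R, how many entries of L exceed r:
r = 2: 39, 46, 49, 50, 57, 63 → 6
r = 6: 39, 46, 49, 50, 57, 63 → 6
r = 8: 39, 46, 49, 50, 57, 63 → 6
r = 13: 39, 46, 49, 50, 57, 63 → 6
r = 23: 39, 46, 49, 50, 57, 63 → 6
r = 54: 57, 63 → 2
Cross-inversions: 6 + 6 + 6 + 6 + 6 + 2 = 32

32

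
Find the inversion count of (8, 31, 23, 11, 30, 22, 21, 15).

16

Element-by-element contributions:
8 → none → 0
31 → 23, 11, 30, 22, 21, 15 → 6
23 → 11, 22, 21, 15 → 4
11 → none → 0
30 → 22, 21, 15 → 3
22 → 21, 15 → 2
21 → 15 → 1
15 → none → 0
Sum: 0 + 6 + 4 + 0 + 3 + 2 + 1 + 0 = 16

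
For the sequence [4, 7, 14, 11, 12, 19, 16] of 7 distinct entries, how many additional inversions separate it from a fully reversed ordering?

Maximum inversions for 7 distinct elements is C(7, 2) = 7·6/2 = 21.
Current inversions — for each element, count later smaller elements:
4: 0
7: 0
14: 2
11: 0
12: 0
19: 1
16: 0
Current total: 0 + 0 + 2 + 0 + 0 + 1 + 0 = 3
Shortfall: 21 − 3 = 18

18 inversions short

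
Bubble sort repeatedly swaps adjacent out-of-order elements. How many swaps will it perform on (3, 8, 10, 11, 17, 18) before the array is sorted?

The minimum number of adjacent swaps to sort an array equals its inversion count, since every such swap removes exactly one inversion.
Count inversions — for each element, later elements that are smaller:
3: none → 0
8: none → 0
10: none → 0
11: none → 0
17: none → 0
18: none → 0
Total inversions: 0 + 0 + 0 + 0 + 0 + 0 = 0

0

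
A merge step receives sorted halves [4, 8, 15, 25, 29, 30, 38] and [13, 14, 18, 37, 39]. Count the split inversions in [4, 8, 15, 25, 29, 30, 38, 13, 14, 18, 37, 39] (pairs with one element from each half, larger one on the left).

15

Take each right-half value and tally the left-half values above it:
r = 13: 15, 25, 29, 30, 38 → 5
r = 14: 15, 25, 29, 30, 38 → 5
r = 18: 25, 29, 30, 38 → 4
r = 37: 38 → 1
r = 39: none → 0
Cross-inversions: 5 + 5 + 4 + 1 + 0 = 15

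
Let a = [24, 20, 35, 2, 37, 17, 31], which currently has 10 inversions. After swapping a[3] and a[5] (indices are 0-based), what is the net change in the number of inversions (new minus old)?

Positions 3 and 5 hold 2 and 17; after swapping, the array is [24, 20, 35, 17, 37, 2, 31].
Count, for each position, how many later elements it exceeds:
24: 3
20: 2
35: 3
17: 1
37: 2
2: 0
31: 0
Sum: 3 + 2 + 3 + 1 + 2 + 0 + 0 = 11
Change: 11 − 10 = +1

+1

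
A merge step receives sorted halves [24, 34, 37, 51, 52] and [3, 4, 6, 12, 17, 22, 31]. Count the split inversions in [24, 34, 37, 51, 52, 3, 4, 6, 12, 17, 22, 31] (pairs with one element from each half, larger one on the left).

Count, for every r in R, how many entries of L exceed r:
r = 3: 24, 34, 37, 51, 52 → 5
r = 4: 24, 34, 37, 51, 52 → 5
r = 6: 24, 34, 37, 51, 52 → 5
r = 12: 24, 34, 37, 51, 52 → 5
r = 17: 24, 34, 37, 51, 52 → 5
r = 22: 24, 34, 37, 51, 52 → 5
r = 31: 34, 37, 51, 52 → 4
Cross-inversions: 5 + 5 + 5 + 5 + 5 + 5 + 4 = 34

34 cross-inversions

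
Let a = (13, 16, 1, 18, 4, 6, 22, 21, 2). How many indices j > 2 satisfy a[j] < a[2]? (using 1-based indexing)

The element at index 2 is 16.
Elements after it: 1, 18, 4, 6, 22, 21, 2
Those smaller than 16: 1, 4, 6, 2

4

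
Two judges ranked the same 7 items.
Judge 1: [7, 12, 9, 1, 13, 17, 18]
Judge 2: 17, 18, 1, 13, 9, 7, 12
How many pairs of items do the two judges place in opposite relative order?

18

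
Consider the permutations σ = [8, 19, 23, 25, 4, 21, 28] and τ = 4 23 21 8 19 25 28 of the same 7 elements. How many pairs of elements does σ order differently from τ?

There are 9 discordant pairs.

Assign each item its position (1..7) in the first ordering, then rewrite the second ordering as that position sequence:
positions: 8→1, 19→2, 23→3, 25→4, 4→5, 21→6, 28→7
second ordering as positions: [5, 3, 6, 1, 2, 4, 7]
Discordant pairs = inversions in this position sequence.
5: 3, 1, 2, 4 → 4
3: 1, 2 → 2
6: 1, 2, 4 → 3
1: 0
2: 0
4: 0
7: 0
Total: 4 + 2 + 3 + 0 + 0 + 0 + 0 = 9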